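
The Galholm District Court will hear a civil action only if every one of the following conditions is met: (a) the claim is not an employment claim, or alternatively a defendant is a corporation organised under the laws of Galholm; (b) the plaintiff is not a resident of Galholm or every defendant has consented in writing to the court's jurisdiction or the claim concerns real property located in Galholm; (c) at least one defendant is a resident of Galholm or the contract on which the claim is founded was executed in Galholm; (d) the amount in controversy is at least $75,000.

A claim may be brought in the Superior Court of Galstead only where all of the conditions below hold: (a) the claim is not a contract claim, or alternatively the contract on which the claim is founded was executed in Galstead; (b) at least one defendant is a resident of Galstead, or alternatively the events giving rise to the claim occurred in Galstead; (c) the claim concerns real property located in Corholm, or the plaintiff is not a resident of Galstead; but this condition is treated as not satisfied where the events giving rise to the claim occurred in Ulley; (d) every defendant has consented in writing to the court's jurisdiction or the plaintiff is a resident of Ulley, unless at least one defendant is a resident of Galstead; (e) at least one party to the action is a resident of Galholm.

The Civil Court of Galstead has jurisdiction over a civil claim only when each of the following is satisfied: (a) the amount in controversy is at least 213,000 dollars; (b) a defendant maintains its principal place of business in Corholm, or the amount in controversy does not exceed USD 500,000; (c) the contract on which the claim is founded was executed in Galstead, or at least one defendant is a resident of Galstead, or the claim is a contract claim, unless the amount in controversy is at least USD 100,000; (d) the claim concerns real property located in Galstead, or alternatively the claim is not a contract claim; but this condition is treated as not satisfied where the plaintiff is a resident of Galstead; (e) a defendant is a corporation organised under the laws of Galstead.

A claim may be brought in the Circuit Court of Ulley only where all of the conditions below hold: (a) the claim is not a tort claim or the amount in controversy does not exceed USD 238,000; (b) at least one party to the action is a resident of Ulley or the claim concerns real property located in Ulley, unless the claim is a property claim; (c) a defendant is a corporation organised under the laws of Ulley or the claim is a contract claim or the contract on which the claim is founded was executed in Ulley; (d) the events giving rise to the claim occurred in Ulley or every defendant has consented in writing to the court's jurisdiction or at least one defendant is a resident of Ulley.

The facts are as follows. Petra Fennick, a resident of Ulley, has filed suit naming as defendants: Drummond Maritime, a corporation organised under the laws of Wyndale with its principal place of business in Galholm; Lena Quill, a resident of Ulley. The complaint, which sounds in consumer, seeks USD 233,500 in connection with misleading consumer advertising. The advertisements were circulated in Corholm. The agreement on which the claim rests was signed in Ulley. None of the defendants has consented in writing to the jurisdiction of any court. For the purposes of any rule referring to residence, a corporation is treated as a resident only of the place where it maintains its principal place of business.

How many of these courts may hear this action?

2

The Galholm District Court:
  (a) The claim is a consumer claim, not an employment claim, so this disjunct is met. Condition met.
  (b) The plaintiff resides in Ulley, which is not Galholm, which satisfies one of the alternatives. Met.
  (c) Drummond Maritime resides in Galholm, which satisfies one of the alternatives. Condition met.
  (d) The amount in controversy is USD 233,500, which meets the $75,000 floor. Condition met.
  → Every requirement is satisfied — jurisdiction.
The Superior Court of Galstead:
  (a) The claim is a consumer claim, not a contract claim, so this disjunct is met. Met.
  (b) No defendant resides in Galstead (they reside in Galholm, Ulley); the operative events occurred in Corholm, not Galstead — every alternative fails. Not met.
  (c) The plaintiff resides in Ulley, which is not Galstead, which satisfies one of the alternatives. The carve-out does not apply: the operative events occurred in Corholm, not Ulley. Satisfied.
  (d) The plaintiff resides in Ulley — that alternative is enough. Satisfied.
  (e) Drummond Maritime resides in Galholm. Met.
  → At least one condition fails; no jurisdiction.
The Civil Court of Galstead:
  (a) The amount in controversy is $233,500, which meets the USD 213,000 floor. Met.
  (b) The amount in controversy is $233,500, within the 500,000 dollars ceiling, so one alternative holds. Met.
  (c) The contract was executed in Ulley, not Galstead; no defendant resides in Galstead (they reside in Galholm, Ulley); the claim is a consumer claim, not a contract claim — none of the alternatives is met. But the amount in controversy is USD 233,500, which meets the 100,000 dollars floor, and the 'unless' clause therefore excuses the requirement. Condition met.
  (d) The claim is a consumer claim, not a contract claim, so one alternative holds. And the carve-out is inapplicable — the plaintiff resides in Ulley, not Galstead. Condition met.
  (e) The corporate defendant(s) are organised in Wyndale, not Galstead. Condition not met.
  → At least one condition fails; no jurisdiction.
The Circuit Court of Ulley:
  (a) The claim is a consumer claim, not a tort claim, so this disjunct is met. Satisfied.
  (b) Petra Fennick resides in Ulley, which satisfies one of the alternatives. Satisfied.
  (c) The contract was executed in Ulley, so this disjunct is met. Condition met.
  (d) Lena Quill resides in Ulley, so this disjunct is met. Condition met.
  → Jurisdiction lies.
Courts with jurisdiction: the Galholm District Court, the Circuit Court of Ulley — 2 in total.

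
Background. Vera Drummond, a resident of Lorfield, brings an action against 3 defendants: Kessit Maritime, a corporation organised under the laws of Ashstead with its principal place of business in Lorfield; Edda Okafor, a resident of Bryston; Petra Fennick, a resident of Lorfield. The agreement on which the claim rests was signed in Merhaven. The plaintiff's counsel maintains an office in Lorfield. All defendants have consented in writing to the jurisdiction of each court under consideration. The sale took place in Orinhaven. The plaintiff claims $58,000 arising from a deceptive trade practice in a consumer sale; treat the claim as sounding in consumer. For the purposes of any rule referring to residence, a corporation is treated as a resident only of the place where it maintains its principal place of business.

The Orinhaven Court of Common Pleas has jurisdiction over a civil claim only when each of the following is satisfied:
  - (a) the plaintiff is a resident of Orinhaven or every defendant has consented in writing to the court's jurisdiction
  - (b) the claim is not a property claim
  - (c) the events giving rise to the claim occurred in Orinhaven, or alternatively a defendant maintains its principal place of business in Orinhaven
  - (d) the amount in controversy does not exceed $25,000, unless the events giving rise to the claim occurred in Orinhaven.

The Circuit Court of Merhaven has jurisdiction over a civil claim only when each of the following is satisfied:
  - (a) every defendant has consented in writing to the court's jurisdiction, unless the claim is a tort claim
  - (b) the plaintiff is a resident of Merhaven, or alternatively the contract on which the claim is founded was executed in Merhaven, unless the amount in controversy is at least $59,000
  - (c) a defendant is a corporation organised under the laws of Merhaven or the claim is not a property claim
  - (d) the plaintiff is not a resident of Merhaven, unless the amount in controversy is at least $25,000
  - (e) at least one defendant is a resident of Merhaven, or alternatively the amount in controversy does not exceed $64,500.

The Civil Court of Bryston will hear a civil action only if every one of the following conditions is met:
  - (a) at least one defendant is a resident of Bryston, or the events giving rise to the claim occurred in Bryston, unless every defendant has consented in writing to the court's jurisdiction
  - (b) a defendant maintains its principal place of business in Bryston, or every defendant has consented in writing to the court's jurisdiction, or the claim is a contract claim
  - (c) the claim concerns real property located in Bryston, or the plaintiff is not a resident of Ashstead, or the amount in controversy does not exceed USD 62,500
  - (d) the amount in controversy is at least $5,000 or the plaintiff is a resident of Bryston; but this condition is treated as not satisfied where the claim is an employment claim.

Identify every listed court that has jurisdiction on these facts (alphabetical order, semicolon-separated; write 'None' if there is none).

the Circuit Court of Merhaven; the Civil Court of Bryston; the Orinhaven Court of Common Pleas

The Orinhaven Court of Common Pleas:
  (a) Every defendant has filed written consent, so one alternative holds. Condition met.
  (b) The claim is a consumer claim, not a property claim. Satisfied.
  (c) The operative events occurred in Orinhaven, so this disjunct is met. Condition met.
  (d) The amount in controversy is 58,000 dollars, above the 25,000 dollars ceiling. The proviso rescues it, though: the operative events occurred in Orinhaven. Satisfied.
  → Every requirement is satisfied — jurisdiction.
The Circuit Court of Merhaven:
  (a) Every defendant has filed written consent. Satisfied.
  (b) The contract was executed in Merhaven — that alternative is enough. Met.
  (c) The claim is a consumer claim, not a property claim — that alternative is enough. Met.
  (d) The plaintiff resides in Lorfield, which is not Merhaven. Condition met.
  (e) The amount in controversy is USD 58,000, within the $64,500 ceiling, which satisfies one of the alternatives. Condition met.
  → Jurisdiction lies.
The Civil Court of Bryston:
  (a) Edda Okafor resides in Bryston — that alternative is enough. Met.
  (b) Every defendant has filed written consent, so one alternative holds. Satisfied.
  (c) The plaintiff resides in Lorfield, which is not Ashstead, so one alternative holds. Met.
  (d) The amount in controversy is 58,000 dollars, which meets the $5,000 floor, which satisfies one of the alternatives. The exception is not triggered, since the claim is a consumer claim, not an employment claim. Condition met.
  → All conditions met; jurisdiction exists.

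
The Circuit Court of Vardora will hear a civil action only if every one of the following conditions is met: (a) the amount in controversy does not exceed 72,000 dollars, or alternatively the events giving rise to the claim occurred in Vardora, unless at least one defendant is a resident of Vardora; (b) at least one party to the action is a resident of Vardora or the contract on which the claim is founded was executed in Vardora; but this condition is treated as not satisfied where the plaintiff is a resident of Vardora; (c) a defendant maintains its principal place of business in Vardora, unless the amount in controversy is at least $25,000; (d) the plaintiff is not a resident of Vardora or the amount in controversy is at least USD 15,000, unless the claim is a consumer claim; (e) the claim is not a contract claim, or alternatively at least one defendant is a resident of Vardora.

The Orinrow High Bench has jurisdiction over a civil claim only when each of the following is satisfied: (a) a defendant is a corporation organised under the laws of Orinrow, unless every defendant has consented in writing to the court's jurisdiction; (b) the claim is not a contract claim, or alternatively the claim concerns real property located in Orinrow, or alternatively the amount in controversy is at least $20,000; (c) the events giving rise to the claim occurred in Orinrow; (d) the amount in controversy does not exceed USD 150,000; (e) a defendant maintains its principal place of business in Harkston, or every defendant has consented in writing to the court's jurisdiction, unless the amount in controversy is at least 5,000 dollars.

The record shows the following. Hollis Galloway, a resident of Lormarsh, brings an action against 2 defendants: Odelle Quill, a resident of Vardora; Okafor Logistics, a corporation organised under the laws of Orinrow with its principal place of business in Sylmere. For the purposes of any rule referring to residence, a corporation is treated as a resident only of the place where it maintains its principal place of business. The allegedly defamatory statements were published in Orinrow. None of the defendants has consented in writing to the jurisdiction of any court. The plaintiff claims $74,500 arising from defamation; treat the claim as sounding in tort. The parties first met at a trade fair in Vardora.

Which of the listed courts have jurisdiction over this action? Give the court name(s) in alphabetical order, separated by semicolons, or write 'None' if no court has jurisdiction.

the Circuit Court of Vardora; the Orinrow High Bench

The Circuit Court of Vardora:
  (a) The amount in controversy is $74,500, above the $72,000 ceiling; the operative events occurred in Orinrow, not Vardora — no alternative holds. The proviso rescues it, though: Odelle Quill resides in Vardora. Met.
  (b) Odelle Quill resides in Vardora, so one alternative holds. And the carve-out is inapplicable — the plaintiff resides in Lormarsh, not Vardora. Met.
  (c) The corporate defendant(s) have their principal place of business in Sylmere, not Vardora. The proviso rescues it, though: the amount in controversy is USD 74,500, which meets the USD 25,000 floor. Condition met.
  (d) The plaintiff resides in Lormarsh, which is not Vardora, so one alternative holds. Satisfied.
  (e) The claim is a tort claim, not a contract claim — that alternative is enough. Condition met.
  → The court has jurisdiction.
The Orinrow High Bench:
  (a) Okafor Logistics is organised under the laws of Orinrow. Satisfied.
  (b) The claim is a tort claim, not a contract claim — that alternative is enough. Satisfied.
  (c) The operative events occurred in Orinrow. Met.
  (d) The amount in controversy is USD 74,500, within the $150,000 ceiling. Satisfied.
  (e) The corporate defendant(s) have their principal place of business in Sylmere, not Harkston; no such written consent has been filed — every alternative fails. The proviso rescues it, though: the amount in controversy is $74,500, which meets the 5,000 dollars floor. Met.
  → Jurisdiction lies.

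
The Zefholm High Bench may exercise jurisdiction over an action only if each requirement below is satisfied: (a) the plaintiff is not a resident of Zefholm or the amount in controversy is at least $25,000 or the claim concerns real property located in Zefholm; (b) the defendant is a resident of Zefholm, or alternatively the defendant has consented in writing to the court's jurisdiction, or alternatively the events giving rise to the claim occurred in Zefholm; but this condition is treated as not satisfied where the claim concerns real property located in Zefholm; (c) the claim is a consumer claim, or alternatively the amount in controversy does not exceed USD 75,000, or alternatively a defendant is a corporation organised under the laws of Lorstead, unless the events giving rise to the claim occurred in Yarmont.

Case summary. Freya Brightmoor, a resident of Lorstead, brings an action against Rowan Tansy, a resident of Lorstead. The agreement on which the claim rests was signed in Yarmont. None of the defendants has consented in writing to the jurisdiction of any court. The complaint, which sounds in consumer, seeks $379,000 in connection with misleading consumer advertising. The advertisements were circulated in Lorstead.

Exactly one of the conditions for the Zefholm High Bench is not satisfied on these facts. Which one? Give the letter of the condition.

The Zefholm High Bench:
  (a) The plaintiff resides in Lorstead, which is not Zefholm — that alternative is enough. Condition met.
  (b) The defendant resides in Lorstead, not Zefholm; no such written consent has been filed; the operative events occurred in Lorstead, not Zefholm — none of the alternatives is met. Condition not met.
  (c) The claim is a consumer claim, which satisfies one of the alternatives. Met.
Only condition (b) fails.

(b)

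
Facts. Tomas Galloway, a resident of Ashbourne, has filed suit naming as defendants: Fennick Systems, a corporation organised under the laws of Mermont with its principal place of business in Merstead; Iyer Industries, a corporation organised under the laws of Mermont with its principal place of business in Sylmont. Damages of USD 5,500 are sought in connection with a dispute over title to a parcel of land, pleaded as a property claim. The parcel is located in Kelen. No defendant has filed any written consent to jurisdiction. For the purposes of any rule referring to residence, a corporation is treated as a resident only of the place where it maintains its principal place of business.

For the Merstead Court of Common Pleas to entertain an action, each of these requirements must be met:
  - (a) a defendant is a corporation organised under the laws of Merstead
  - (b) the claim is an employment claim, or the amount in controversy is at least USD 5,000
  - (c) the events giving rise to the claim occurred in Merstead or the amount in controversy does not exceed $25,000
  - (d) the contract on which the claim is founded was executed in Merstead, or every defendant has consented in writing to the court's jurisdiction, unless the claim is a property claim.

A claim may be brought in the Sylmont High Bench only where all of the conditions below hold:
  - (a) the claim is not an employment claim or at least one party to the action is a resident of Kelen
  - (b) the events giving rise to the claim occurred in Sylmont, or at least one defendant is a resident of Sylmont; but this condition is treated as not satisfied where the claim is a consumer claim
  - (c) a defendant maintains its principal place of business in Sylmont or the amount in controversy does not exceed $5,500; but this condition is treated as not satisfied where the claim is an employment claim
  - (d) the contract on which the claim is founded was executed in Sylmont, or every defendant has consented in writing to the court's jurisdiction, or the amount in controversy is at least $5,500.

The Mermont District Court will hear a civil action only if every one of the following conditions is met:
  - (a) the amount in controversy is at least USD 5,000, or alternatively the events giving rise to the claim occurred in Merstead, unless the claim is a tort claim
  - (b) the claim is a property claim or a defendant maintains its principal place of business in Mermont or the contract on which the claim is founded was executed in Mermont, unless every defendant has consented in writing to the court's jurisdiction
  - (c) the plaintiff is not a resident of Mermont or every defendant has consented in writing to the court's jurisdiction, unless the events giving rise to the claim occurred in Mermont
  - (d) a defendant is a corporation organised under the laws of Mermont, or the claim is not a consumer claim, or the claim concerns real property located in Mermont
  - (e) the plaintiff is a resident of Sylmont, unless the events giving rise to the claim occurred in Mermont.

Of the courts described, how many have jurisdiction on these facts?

The Merstead Court of Common Pleas:
  (a) The corporate defendant(s) are organised in Mermont, not Merstead. Not met.
  (b) The amount in controversy is USD 5,500, which meets the 5,000 dollars floor, which satisfies one of the alternatives. Satisfied.
  (c) The amount in controversy is USD 5,500, within the $25,000 ceiling, which satisfies one of the alternatives. Condition met.
  (d) No contract (and hence no place of execution) is alleged; no such written consent has been filed — no alternative holds. However, the claim is a property claim, so the 'unless' proviso supplies this condition. Satisfied.
  → Not every requirement is met — no jurisdiction.
The Sylmont High Bench:
  (a) The claim is a property claim, not an employment claim, so this disjunct is met. Met.
  (b) Iyer Industries resides in Sylmont — that alternative is enough. The carve-out does not apply: the claim is a property claim, not a consumer claim. Condition met.
  (c) Iyer Industries has its principal place of business in Sylmont, so one alternative holds. The carve-out does not apply: the claim is a property claim, not an employment claim. Satisfied.
  (d) The amount in controversy is 5,500 dollars, which meets the USD 5,500 floor — that alternative is enough. Satisfied.
  → Jurisdiction lies.
The Mermont District Court:
  (a) The amount in controversy is USD 5,500, which meets the $5,000 floor, which satisfies one of the alternatives. Met.
  (b) The claim is a property claim, which satisfies one of the alternatives. Satisfied.
  (c) The plaintiff resides in Ashbourne, which is not Mermont — that alternative is enough. Satisfied.
  (d) Fennick Systems is organised under the laws of Mermont, so one alternative holds. Met.
  (e) The plaintiff resides in Ashbourne, not Sylmont. And the operative events occurred in Kelen, not Mermont, so the proviso does not save it. Condition not met.
  → No jurisdiction.
Courts with jurisdiction: the Sylmont High Bench — 1 in total.

1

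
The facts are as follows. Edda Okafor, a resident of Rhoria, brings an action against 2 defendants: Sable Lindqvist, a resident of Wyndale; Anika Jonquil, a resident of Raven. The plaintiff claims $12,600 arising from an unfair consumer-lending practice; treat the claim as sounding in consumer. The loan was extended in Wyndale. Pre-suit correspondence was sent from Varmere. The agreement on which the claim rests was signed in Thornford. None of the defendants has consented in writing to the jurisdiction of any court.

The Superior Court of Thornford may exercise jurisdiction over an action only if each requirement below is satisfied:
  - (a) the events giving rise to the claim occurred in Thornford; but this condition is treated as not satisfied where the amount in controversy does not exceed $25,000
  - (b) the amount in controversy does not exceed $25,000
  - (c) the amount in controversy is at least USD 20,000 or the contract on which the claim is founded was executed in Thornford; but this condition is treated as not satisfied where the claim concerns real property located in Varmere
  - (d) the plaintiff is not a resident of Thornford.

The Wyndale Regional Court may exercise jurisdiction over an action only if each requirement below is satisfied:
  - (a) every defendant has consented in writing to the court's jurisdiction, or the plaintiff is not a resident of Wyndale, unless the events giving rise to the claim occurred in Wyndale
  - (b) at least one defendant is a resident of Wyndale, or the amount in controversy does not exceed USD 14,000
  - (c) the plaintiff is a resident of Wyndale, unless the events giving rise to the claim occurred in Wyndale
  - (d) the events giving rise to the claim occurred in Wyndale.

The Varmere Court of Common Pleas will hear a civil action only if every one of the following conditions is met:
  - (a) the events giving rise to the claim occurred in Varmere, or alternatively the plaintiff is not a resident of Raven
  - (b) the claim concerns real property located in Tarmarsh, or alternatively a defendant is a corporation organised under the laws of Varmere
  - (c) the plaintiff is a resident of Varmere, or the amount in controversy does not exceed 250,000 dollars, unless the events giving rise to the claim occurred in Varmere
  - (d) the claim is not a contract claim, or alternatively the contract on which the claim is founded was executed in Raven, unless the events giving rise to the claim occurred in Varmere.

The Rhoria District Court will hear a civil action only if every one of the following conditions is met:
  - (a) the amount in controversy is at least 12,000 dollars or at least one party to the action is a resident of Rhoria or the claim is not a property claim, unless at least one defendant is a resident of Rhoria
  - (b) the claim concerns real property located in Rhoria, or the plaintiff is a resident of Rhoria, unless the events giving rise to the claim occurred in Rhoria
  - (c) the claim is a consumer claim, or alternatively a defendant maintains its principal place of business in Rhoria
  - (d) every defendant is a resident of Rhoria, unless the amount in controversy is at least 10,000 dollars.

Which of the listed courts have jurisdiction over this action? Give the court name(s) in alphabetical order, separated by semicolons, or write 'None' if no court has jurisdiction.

the Rhoria District Court; the Wyndale Regional Court

The Superior Court of Thornford:
  (a) The operative events occurred in Wyndale, not Thornford. Condition not met.
  (b) The amount in controversy is $12,600, within the 25,000 dollars ceiling. Met.
  (c) The contract was executed in Thornford — that alternative is enough. And the carve-out is inapplicable — the claim does not concern real property. Satisfied.
  (d) The plaintiff resides in Rhoria, which is not Thornford. Condition met.
  → At least one condition fails; no jurisdiction.
The Wyndale Regional Court:
  (a) The plaintiff resides in Rhoria, which is not Wyndale, which satisfies one of the alternatives. Satisfied.
  (b) Sable Lindqvist resides in Wyndale, which satisfies one of the alternatives. Condition met.
  (c) The plaintiff resides in Rhoria, not Wyndale. However, the operative events occurred in Wyndale, so the 'unless' proviso supplies this condition. Condition met.
  (d) The operative events occurred in Wyndale. Condition met.
  → Every requirement is satisfied — jurisdiction.
The Varmere Court of Common Pleas:
  (a) The plaintiff resides in Rhoria, which is not Raven — that alternative is enough. Met.
  (b) The claim does not concern real property; no defendant is a corporation — every alternative fails. Not met.
  (c) The amount in controversy is USD 12,600, within the 250,000 dollars ceiling, so this disjunct is met. Met.
  (d) The claim is a consumer claim, not a contract claim — that alternative is enough. Condition met.
  → No jurisdiction.
The Rhoria District Court:
  (a) The amount in controversy is USD 12,600, which meets the 12,000 dollars floor — that alternative is enough. Condition met.
  (b) The plaintiff resides in Rhoria, so this disjunct is met. Condition met.
  (c) The claim is a consumer claim, so one alternative holds. Condition met.
  (d) The defendants reside as follows — Sable Lindqvist in Wyndale, Anika Jonquil in Raven — not all in Rhoria. The proviso rescues it, though: the amount in controversy is USD 12,600, which meets the $10,000 floor. Condition met.
  → The court has jurisdiction.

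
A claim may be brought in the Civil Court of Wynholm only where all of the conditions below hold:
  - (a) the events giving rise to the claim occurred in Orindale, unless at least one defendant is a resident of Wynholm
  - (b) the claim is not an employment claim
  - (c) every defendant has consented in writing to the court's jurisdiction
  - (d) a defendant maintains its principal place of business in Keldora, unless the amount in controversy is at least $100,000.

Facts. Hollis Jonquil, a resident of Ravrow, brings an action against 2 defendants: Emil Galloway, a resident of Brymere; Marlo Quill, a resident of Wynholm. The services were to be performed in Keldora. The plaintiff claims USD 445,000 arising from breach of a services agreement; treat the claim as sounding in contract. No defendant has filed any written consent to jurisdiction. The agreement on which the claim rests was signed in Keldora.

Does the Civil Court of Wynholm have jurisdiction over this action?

The Civil Court of Wynholm:
  (a) The operative events occurred in Keldora, not Orindale. But Marlo Quill resides in Wynholm, and the 'unless' clause therefore excuses the requirement. Met.
  (b) The claim is a contract claim, not an employment claim. Satisfied.
  (c) No such written consent has been filed. Not met.
  (d) No defendant is a corporation. However, the amount in controversy is USD 445,000, which meets the $100,000 floor, so the 'unless' proviso supplies this condition. Met.
  → At least one condition fails; no jurisdiction.

No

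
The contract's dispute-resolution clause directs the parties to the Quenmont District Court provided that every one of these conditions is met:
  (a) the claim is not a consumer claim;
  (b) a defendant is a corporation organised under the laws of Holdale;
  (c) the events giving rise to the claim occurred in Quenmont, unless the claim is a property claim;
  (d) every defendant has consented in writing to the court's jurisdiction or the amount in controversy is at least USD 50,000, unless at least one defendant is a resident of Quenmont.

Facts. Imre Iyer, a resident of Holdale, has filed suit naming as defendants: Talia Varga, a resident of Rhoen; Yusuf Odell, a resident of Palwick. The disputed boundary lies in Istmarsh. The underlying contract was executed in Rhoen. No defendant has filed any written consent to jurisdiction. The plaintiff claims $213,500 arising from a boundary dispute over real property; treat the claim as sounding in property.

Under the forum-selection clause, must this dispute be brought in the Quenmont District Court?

No

The Quenmont District Court:
  (a) The claim is a property claim, not a consumer claim. Condition met.
  (b) No defendant is a corporation. Condition not met.
  (c) The operative events occurred in Istmarsh, not Quenmont. However, the claim is a property claim, so the 'unless' proviso supplies this condition. Met.
  (d) The amount in controversy is USD 213,500, which meets the USD 50,000 floor — that alternative is enough. Condition met.
  → The clause does not apply.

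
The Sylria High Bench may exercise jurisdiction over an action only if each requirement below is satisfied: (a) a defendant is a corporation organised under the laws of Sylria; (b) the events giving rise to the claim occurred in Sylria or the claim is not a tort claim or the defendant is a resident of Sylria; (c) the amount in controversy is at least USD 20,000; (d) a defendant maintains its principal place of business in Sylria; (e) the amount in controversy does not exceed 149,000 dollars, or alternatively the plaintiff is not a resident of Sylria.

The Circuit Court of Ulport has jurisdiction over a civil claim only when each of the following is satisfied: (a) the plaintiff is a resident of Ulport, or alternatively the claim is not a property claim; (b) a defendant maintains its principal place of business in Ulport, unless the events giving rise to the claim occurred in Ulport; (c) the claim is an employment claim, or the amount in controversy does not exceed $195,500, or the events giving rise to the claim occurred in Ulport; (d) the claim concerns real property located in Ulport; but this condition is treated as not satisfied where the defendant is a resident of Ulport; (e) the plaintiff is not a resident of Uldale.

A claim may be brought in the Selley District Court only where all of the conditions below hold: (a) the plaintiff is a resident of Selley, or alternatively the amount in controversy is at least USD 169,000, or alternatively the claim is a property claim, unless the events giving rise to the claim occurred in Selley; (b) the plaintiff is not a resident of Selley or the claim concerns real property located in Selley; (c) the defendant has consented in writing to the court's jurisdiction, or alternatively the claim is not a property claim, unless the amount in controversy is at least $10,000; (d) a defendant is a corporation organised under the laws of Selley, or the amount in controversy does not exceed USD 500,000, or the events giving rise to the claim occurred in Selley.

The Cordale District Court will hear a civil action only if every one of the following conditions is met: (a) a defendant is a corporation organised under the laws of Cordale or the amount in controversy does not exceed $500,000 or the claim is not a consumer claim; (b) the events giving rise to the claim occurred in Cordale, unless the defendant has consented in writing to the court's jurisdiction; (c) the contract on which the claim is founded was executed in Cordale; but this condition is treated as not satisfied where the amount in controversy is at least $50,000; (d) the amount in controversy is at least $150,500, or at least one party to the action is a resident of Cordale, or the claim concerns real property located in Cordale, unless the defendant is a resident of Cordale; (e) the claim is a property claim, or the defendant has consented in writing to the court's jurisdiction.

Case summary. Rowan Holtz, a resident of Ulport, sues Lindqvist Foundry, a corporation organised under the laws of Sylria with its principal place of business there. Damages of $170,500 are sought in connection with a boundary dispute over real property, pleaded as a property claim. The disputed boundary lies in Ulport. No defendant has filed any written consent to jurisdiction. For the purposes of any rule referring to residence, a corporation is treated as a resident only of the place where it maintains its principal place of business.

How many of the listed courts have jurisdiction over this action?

3

The Sylria High Bench:
  (a) Lindqvist Foundry is organised under the laws of Sylria. Met.
  (b) The claim is a property claim, not a tort claim — that alternative is enough. Condition met.
  (c) The amount in controversy is USD 170,500, which meets the USD 20,000 floor. Met.
  (d) Lindqvist Foundry has its principal place of business in Sylria. Satisfied.
  (e) The plaintiff resides in Ulport, which is not Sylria, so one alternative holds. Condition met.
  → All conditions met; jurisdiction exists.
The Circuit Court of Ulport:
  (a) The plaintiff resides in Ulport, so this disjunct is met. Condition met.
  (b) The corporate defendant(s) have their principal place of business in Sylria, not Ulport. However, the operative events occurred in Ulport, so the 'unless' proviso supplies this condition. Condition met.
  (c) The amount in controversy is USD 170,500, within the USD 195,500 ceiling, which satisfies one of the alternatives. Condition met.
  (d) The property lies in Ulport. The exception is not triggered, since the defendant resides in Sylria, not Ulport. Condition met.
  (e) The plaintiff resides in Ulport, which is not Uldale. Satisfied.
  → Every requirement is satisfied — jurisdiction.
The Selley District Court:
  (a) The amount in controversy is 170,500 dollars, which meets the 169,000 dollars floor, so one alternative holds. Condition met.
  (b) The plaintiff resides in Ulport, which is not Selley, which satisfies one of the alternatives. Condition met.
  (c) No such written consent has been filed; the claim is a property claim — every alternative fails. The proviso rescues it, though: the amount in controversy is $170,500, which meets the 10,000 dollars floor. Met.
  (d) The amount in controversy is 170,500 dollars, within the 500,000 dollars ceiling, so one alternative holds. Condition met.
  → The court has jurisdiction.
The Cordale District Court:
  (a) The amount in controversy is USD 170,500, within the $500,000 ceiling — that alternative is enough. Condition met.
  (b) The operative events occurred in Ulport, not Cordale. And no such written consent has been filed, so the proviso does not save it. Not satisfied.
  (c) No contract (and hence no place of execution) is alleged. Not satisfied.
  (d) The amount in controversy is 170,500 dollars, which meets the 150,500 dollars floor, which satisfies one of the alternatives. Satisfied.
  (e) The claim is a property claim — that alternative is enough. Condition met.
  → At least one condition fails; no jurisdiction.
Courts with jurisdiction: the Sylria High Bench, the Circuit Court of Ulport, the Selley District Court — 3 in total.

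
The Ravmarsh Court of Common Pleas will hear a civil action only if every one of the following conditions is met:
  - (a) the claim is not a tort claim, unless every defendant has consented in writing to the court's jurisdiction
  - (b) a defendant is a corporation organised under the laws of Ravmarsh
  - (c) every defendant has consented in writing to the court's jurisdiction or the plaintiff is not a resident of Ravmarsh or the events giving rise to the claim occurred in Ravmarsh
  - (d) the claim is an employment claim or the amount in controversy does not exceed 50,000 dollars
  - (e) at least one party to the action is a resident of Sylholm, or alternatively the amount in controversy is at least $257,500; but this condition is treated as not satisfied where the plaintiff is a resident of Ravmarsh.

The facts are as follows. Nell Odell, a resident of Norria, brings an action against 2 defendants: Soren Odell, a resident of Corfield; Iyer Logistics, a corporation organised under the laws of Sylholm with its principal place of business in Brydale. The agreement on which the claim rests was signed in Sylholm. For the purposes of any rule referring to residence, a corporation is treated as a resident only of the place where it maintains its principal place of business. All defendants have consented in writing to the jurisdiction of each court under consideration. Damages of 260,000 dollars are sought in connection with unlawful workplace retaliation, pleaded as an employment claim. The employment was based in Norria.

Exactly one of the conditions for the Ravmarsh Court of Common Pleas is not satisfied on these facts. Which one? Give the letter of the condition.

(b)

The Ravmarsh Court of Common Pleas:
  (a) The claim is an employment claim, not a tort claim. Condition met.
  (b) The corporate defendant(s) are organised in Sylholm, not Ravmarsh. Not satisfied.
  (c) Every defendant has filed written consent, which satisfies one of the alternatives. Condition met.
  (d) The claim is an employment claim, so one alternative holds. Condition met.
  (e) The amount in controversy is USD 260,000, which meets the USD 257,500 floor — that alternative is enough. And the carve-out is inapplicable — the plaintiff resides in Norria, not Ravmarsh. Condition met.
Only condition (b) fails.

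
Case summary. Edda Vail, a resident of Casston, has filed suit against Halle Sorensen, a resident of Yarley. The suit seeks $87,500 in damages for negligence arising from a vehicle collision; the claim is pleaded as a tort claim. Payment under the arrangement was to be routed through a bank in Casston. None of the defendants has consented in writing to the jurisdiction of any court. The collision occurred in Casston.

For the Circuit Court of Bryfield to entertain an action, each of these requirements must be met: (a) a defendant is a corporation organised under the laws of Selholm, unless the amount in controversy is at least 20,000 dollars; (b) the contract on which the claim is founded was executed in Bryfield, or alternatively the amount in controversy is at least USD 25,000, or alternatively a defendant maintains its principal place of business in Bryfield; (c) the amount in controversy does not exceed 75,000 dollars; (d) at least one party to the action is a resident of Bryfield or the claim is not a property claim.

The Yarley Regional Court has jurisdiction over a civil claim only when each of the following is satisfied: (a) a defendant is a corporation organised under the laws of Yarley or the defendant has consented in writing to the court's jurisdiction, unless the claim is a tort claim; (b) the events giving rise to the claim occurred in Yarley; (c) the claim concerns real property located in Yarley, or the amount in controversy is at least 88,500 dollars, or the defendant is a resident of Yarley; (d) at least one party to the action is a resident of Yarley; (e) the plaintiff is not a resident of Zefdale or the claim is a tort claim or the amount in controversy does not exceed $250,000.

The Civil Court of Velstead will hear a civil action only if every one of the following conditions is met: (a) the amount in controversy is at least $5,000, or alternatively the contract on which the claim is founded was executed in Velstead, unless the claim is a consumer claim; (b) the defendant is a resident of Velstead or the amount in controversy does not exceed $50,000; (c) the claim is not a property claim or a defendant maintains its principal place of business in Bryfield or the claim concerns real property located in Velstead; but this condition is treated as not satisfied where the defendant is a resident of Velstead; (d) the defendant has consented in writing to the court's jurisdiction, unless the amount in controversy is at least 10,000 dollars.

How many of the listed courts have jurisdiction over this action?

The Circuit Court of Bryfield:
  (a) No defendant is a corporation. But the amount in controversy is 87,500 dollars, which meets the USD 20,000 floor, and the 'unless' clause therefore excuses the requirement. Condition met.
  (b) The amount in controversy is 87,500 dollars, which meets the $25,000 floor, so one alternative holds. Met.
  (c) The amount in controversy is 87,500 dollars, above the USD 75,000 ceiling. Not satisfied.
  (d) The claim is a tort claim, not a property claim, so one alternative holds. Met.
  → No jurisdiction.
The Yarley Regional Court:
  (a) No defendant is a corporation; no such written consent has been filed — every alternative fails. However, the claim is a tort claim, so the 'unless' proviso supplies this condition. Satisfied.
  (b) The operative events occurred in Casston, not Yarley. Fails.
  (c) The defendant resides in Yarley, so this disjunct is met. Satisfied.
  (d) Halle Sorensen resides in Yarley. Met.
  (e) The plaintiff resides in Casston, which is not Zefdale, which satisfies one of the alternatives. Met.
  → Not every requirement is met — no jurisdiction.
The Civil Court of Velstead:
  (a) The amount in controversy is $87,500, which meets the USD 5,000 floor, so this disjunct is met. Condition met.
  (b) The defendant resides in Yarley, not Velstead; the amount in controversy is $87,500, above the $50,000 ceiling — no alternative holds. Fails.
  (c) The claim is a tort claim, not a property claim, so one alternative holds. And the carve-out is inapplicable — the defendant resides in Yarley, not Velstead. Met.
  (d) No such written consent has been filed. However, the amount in controversy is $87,500, which meets the $10,000 floor, so the 'unless' proviso supplies this condition. Met.
  → At least one condition fails; no jurisdiction.
No court satisfies all of its conditions.

0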